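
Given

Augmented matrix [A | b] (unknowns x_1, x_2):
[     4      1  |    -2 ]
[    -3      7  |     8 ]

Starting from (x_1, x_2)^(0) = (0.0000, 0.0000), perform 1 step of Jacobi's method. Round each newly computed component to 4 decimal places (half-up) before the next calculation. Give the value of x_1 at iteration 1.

-0.5000

Iteration 1:
  x_1 = (-2 - (1)·0.0000) / (4) = -0.5000
  x_2 = (8 - (-3)·0.0000) / (7) = 1.1429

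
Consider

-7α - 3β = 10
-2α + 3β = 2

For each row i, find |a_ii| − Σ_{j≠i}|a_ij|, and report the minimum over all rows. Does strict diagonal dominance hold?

row 1: |-7| − (3) = 4
row 2: |3| − (2) = 1
minimum over rows = 1 → strictly diagonally dominant (convergence guaranteed)

1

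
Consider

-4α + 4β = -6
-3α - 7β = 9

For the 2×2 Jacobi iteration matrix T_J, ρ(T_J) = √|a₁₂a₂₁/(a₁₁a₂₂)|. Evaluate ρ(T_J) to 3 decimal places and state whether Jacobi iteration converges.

a₁₂a₂₁/(a₁₁a₂₂) = (4)·(-3) / ((-4)·(-7)) = -0.428571
ρ = √|-0.428571| = √0.428571 = 0.655
ρ < 1, so Jacobi converges

0.655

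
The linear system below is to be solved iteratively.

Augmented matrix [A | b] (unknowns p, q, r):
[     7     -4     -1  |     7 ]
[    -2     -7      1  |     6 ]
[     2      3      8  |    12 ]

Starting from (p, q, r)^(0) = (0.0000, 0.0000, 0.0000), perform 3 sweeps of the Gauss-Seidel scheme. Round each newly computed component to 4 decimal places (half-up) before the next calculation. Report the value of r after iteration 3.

Iteration 1:
  p = (7 - (-4)·0.0000 - (-1)·0.0000) / (7) = 1.0000
  q = (6 - (-2)·1.0000 - (1)·0.0000) / (-7) = -1.1429
  r = (12 - (2)·1.0000 - (3)·-1.1429) / (8) = 1.6786
Iteration 2:
  p = (7 - (-4)·-1.1429 - (-1)·1.6786) / (7) = 0.5867
  q = (6 - (-2)·0.5867 - (1)·1.6786) / (-7) = -0.7850
  r = (12 - (2)·0.5867 - (3)·-0.7850) / (8) = 1.6477
Iteration 3:
  p = (7 - (-4)·-0.7850 - (-1)·1.6477) / (7) = 0.7868
  q = (6 - (-2)·0.7868 - (1)·1.6477) / (-7) = -0.8466
  r = (12 - (2)·0.7868 - (3)·-0.8466) / (8) = 1.6208

1.6208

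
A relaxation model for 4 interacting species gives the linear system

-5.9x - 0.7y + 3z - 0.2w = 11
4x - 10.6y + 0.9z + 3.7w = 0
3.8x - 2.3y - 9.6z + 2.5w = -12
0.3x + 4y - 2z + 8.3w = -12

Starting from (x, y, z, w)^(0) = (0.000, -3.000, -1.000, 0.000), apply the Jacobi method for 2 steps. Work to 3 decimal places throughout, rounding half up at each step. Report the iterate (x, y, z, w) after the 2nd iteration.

Iteration 1:
  x = (11 - (-0.7)·-3.000 - (3)·-1.000 - (-0.2)·0.000) / (-5.9) = -2.017
  y = (0 - (4)·0.000 - (0.9)·-1.000 - (3.7)·0.000) / (-10.6) = -0.085
  z = (-12 - (3.8)·0.000 - (-2.3)·-3.000 - (2.5)·0.000) / (-9.6) = 1.969
  w = (-12 - (0.3)·0.000 - (4)·-3.000 - (-2)·-1.000) / (8.3) = -0.241
Iteration 2:
  x = (11 - (-0.7)·-0.085 - (3)·1.969 - (-0.2)·-0.241) / (-5.9) = -0.845
  y = (0 - (4)·-2.017 - (0.9)·1.969 - (3.7)·-0.241) / (-10.6) = -0.678
  z = (-12 - (3.8)·-2.017 - (-2.3)·-0.085 - (2.5)·-0.241) / (-9.6) = 0.409
  w = (-12 - (0.3)·-2.017 - (4)·-0.085 - (-2)·1.969) / (8.3) = -0.857

(-0.845, -0.678, 0.409, -0.857)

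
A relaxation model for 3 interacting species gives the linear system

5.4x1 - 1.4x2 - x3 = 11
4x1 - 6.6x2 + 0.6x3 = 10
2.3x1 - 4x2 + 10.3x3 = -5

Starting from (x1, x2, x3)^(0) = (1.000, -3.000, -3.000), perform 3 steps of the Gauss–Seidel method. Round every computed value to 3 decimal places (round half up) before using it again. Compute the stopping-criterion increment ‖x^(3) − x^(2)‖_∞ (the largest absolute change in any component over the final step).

0.177

Iteration 1:
  x1 = (11 - (-1.4)·-3.000 - (-1)·-3.000) / (5.4) = 0.704
  x2 = (10 - (4)·0.704 - (0.6)·-3.000) / (-6.6) = -1.361
  x3 = (-5 - (2.3)·0.704 - (-4)·-1.361) / (10.3) = -1.171
Iteration 2:
  x1 = (11 - (-1.4)·-1.361 - (-1)·-1.171) / (5.4) = 1.467
  x2 = (10 - (4)·1.467 - (0.6)·-1.171) / (-6.6) = -0.733
  x3 = (-5 - (2.3)·1.467 - (-4)·-0.733) / (10.3) = -1.098
Iteration 3:
  x1 = (11 - (-1.4)·-0.733 - (-1)·-1.098) / (5.4) = 1.644
  x2 = (10 - (4)·1.644 - (0.6)·-1.098) / (-6.6) = -0.619
  x3 = (-5 - (2.3)·1.644 - (-4)·-0.619) / (10.3) = -1.093
Change: (0.177, 0.114, 0.005) → max |·| = 0.177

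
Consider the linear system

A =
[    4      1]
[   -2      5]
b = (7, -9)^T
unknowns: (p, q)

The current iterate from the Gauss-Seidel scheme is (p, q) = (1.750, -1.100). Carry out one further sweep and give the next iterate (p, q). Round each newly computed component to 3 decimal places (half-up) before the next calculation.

One sweep:
  p = (7 - (1)·-1.100) / (4) = 2.025
  q = (-9 - (-2)·2.025) / (5) = -0.990

(2.025, -0.990)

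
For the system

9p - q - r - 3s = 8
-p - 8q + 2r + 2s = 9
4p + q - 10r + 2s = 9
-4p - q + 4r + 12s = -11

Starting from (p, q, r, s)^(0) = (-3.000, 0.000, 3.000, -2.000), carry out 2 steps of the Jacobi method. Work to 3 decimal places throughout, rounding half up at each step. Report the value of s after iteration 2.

0.060

Iteration 1:
  p = (8 - (-1)·0.000 - (-1)·3.000 - (-3)·-2.000) / (9) = 0.556
  q = (9 - (-1)·-3.000 - (2)·3.000 - (2)·-2.000) / (-8) = -0.500
  r = (9 - (4)·-3.000 - (1)·0.000 - (2)·-2.000) / (-10) = -2.500
  s = (-11 - (-4)·-3.000 - (-1)·0.000 - (4)·3.000) / (12) = -2.917
Iteration 2:
  p = (8 - (-1)·-0.500 - (-1)·-2.500 - (-3)·-2.917) / (9) = -0.417
  q = (9 - (-1)·0.556 - (2)·-2.500 - (2)·-2.917) / (-8) = -2.549
  r = (9 - (4)·0.556 - (1)·-0.500 - (2)·-2.917) / (-10) = -1.311
  s = (-11 - (-4)·0.556 - (-1)·-0.500 - (4)·-2.500) / (12) = 0.060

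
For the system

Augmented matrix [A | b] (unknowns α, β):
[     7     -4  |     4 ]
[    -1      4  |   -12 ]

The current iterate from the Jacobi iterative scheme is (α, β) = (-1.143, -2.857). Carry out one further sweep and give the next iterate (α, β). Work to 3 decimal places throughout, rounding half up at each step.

(-1.061, -3.286)

One sweep:
  α = (4 - (-4)·-2.857) / (7) = -1.061
  β = (-12 - (-1)·-1.143) / (4) = -3.286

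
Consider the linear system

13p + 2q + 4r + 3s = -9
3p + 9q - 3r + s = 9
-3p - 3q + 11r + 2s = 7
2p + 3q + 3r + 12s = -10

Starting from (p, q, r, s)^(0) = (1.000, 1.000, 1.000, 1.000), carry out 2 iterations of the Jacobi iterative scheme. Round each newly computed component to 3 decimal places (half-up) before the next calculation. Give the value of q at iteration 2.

1.962

Iteration 1:
  p = (-9 - (2)·1.000 - (4)·1.000 - (3)·1.000) / (13) = -1.385
  q = (9 - (3)·1.000 - (-3)·1.000 - (1)·1.000) / (9) = 0.889
  r = (7 - (-3)·1.000 - (-3)·1.000 - (2)·1.000) / (11) = 1.000
  s = (-10 - (2)·1.000 - (3)·1.000 - (3)·1.000) / (12) = -1.500
Iteration 2:
  p = (-9 - (2)·0.889 - (4)·1.000 - (3)·-1.500) / (13) = -0.791
  q = (9 - (3)·-1.385 - (-3)·1.000 - (1)·-1.500) / (9) = 1.962
  r = (7 - (-3)·-1.385 - (-3)·0.889 - (2)·-1.500) / (11) = 0.774
  s = (-10 - (2)·-1.385 - (3)·0.889 - (3)·1.000) / (12) = -1.075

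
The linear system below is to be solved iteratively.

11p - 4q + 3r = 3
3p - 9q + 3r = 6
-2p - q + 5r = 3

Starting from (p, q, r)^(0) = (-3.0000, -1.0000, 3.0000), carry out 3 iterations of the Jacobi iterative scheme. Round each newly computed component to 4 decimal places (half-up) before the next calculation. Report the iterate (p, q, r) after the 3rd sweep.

(-0.2050, -0.5495, 0.4521)

Iteration 1:
  p = (3 - (-4)·-1.0000 - (3)·3.0000) / (11) = -0.9091
  q = (6 - (3)·-3.0000 - (3)·3.0000) / (-9) = -0.6667
  r = (3 - (-2)·-3.0000 - (-1)·-1.0000) / (5) = -0.8000
Iteration 2:
  p = (3 - (-4)·-0.6667 - (3)·-0.8000) / (11) = 0.2485
  q = (6 - (3)·-0.9091 - (3)·-0.8000) / (-9) = -1.2364
  r = (3 - (-2)·-0.9091 - (-1)·-0.6667) / (5) = 0.1030
Iteration 3:
  p = (3 - (-4)·-1.2364 - (3)·0.1030) / (11) = -0.2050
  q = (6 - (3)·0.2485 - (3)·0.1030) / (-9) = -0.5495
  r = (3 - (-2)·0.2485 - (-1)·-1.2364) / (5) = 0.4521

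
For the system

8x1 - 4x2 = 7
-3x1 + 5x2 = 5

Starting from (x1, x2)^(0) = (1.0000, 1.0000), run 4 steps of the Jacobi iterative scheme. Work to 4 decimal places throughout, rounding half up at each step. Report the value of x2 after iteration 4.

2.0725

Iteration 1:
  x1 = (7 - (-4)·1.0000) / (8) = 1.3750
  x2 = (5 - (-3)·1.0000) / (5) = 1.6000
Iteration 2:
  x1 = (7 - (-4)·1.6000) / (8) = 1.6750
  x2 = (5 - (-3)·1.3750) / (5) = 1.8250
Iteration 3:
  x1 = (7 - (-4)·1.8250) / (8) = 1.7875
  x2 = (5 - (-3)·1.6750) / (5) = 2.0050
Iteration 4:
  x1 = (7 - (-4)·2.0050) / (8) = 1.8775
  x2 = (5 - (-3)·1.7875) / (5) = 2.0725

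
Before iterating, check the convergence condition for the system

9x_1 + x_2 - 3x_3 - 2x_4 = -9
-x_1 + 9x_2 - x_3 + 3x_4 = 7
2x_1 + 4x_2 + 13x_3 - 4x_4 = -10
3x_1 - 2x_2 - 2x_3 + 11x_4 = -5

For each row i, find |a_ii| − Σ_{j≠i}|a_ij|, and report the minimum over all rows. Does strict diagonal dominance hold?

row 1: |9| − (1+3+2) = 3
row 2: |9| − (1+1+3) = 4
row 3: |13| − (2+4+4) = 3
row 4: |11| − (3+2+2) = 4
minimum over rows = 3 → strictly diagonally dominant (convergence guaranteed)

3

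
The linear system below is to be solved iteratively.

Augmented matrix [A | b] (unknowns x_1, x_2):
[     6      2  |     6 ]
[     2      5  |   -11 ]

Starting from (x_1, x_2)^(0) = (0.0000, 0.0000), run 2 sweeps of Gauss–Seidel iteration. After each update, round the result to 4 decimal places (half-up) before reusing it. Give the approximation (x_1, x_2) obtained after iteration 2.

(1.8667, -2.9467)

Iteration 1:
  x_1 = (6 - (2)·0.0000) / (6) = 1.0000
  x_2 = (-11 - (2)·1.0000) / (5) = -2.6000
Iteration 2:
  x_1 = (6 - (2)·-2.6000) / (6) = 1.8667
  x_2 = (-11 - (2)·1.8667) / (5) = -2.9467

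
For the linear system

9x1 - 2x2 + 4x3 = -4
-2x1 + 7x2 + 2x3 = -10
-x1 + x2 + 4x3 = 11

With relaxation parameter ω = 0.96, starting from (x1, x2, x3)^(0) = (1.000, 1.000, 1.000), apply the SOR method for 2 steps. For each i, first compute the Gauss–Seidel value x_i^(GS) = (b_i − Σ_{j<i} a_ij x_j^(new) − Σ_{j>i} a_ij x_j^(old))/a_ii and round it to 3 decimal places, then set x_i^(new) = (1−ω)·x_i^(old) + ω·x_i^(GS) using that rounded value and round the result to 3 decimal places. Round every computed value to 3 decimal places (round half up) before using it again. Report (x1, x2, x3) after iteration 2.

Iteration 1:
  x1: GS value = (-4 - (-2)·1.000 - (4)·1.000) / (9) = -0.667;  x1 ← (1−ω)·1.000 + ω·-0.667 = -0.600
  x2: GS value = (-10 - (-2)·-0.600 - (2)·1.000) / (7) = -1.886;  x2 ← (1−ω)·1.000 + ω·-1.886 = -1.771
  x3: GS value = (11 - (-1)·-0.600 - (1)·-1.771) / (4) = 3.043;  x3 ← (1−ω)·1.000 + ω·3.043 = 2.961
Iteration 2:
  x1: GS value = (-4 - (-2)·-1.771 - (4)·2.961) / (9) = -2.154;  x1 ← (1−ω)·-0.600 + ω·-2.154 = -2.092
  x2: GS value = (-10 - (-2)·-2.092 - (2)·2.961) / (7) = -2.872;  x2 ← (1−ω)·-1.771 + ω·-2.872 = -2.828
  x3: GS value = (11 - (-1)·-2.092 - (1)·-2.828) / (4) = 2.934;  x3 ← (1−ω)·2.961 + ω·2.934 = 2.935

(-2.092, -2.828, 2.935)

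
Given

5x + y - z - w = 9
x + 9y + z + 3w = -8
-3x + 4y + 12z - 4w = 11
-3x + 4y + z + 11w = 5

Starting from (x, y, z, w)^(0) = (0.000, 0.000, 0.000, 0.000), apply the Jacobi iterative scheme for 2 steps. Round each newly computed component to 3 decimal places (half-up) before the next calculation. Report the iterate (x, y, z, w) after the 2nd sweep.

(2.252, -1.342, 1.815, 1.185)

Iteration 1:
  x = (9 - (1)·0.000 - (-1)·0.000 - (-1)·0.000) / (5) = 1.800
  y = (-8 - (1)·0.000 - (1)·0.000 - (3)·0.000) / (9) = -0.889
  z = (11 - (-3)·0.000 - (4)·0.000 - (-4)·0.000) / (12) = 0.917
  w = (5 - (-3)·0.000 - (4)·0.000 - (1)·0.000) / (11) = 0.455
Iteration 2:
  x = (9 - (1)·-0.889 - (-1)·0.917 - (-1)·0.455) / (5) = 2.252
  y = (-8 - (1)·1.800 - (1)·0.917 - (3)·0.455) / (9) = -1.342
  z = (11 - (-3)·1.800 - (4)·-0.889 - (-4)·0.455) / (12) = 1.815
  w = (5 - (-3)·1.800 - (4)·-0.889 - (1)·0.917) / (11) = 1.185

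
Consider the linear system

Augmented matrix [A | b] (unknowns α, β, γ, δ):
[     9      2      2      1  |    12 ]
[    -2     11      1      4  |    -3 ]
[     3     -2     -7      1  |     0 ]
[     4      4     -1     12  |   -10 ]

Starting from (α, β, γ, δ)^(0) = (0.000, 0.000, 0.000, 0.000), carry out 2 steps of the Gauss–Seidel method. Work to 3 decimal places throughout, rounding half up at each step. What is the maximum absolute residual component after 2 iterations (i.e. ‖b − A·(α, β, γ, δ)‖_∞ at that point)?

0.914

Iteration 1:
  α = (12 - (2)·0.000 - (2)·0.000 - (1)·0.000) / (9) = 1.333
  β = (-3 - (-2)·1.333 - (1)·0.000 - (4)·0.000) / (11) = -0.030
  γ = (0 - (3)·1.333 - (-2)·-0.030 - (1)·0.000) / (-7) = 0.580
  δ = (-10 - (4)·1.333 - (4)·-0.030 - (-1)·0.580) / (12) = -1.219
Iteration 2:
  α = (12 - (2)·-0.030 - (2)·0.580 - (1)·-1.219) / (9) = 1.347
  β = (-3 - (-2)·1.347 - (1)·0.580 - (4)·-1.219) / (11) = 0.363
  γ = (0 - (3)·1.347 - (-2)·0.363 - (1)·-1.219) / (-7) = 0.299
  δ = (-10 - (4)·1.347 - (4)·0.363 - (-1)·0.299) / (12) = -1.378
Residual b − A·x = (-0.069, 0.914, 0.156, -0.005); ∞-norm = 0.914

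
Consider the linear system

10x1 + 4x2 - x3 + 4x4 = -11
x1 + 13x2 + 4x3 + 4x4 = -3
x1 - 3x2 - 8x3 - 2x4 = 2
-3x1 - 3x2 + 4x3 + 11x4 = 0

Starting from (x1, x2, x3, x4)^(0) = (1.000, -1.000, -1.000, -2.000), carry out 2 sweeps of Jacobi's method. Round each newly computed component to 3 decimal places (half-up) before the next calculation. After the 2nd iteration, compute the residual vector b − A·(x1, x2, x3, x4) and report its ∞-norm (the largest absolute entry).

Iteration 1:
  x1 = (-11 - (4)·-1.000 - (-1)·-1.000 - (4)·-2.000) / (10) = 0.000
  x2 = (-3 - (1)·1.000 - (4)·-1.000 - (4)·-2.000) / (13) = 0.615
  x3 = (2 - (1)·1.000 - (-3)·-1.000 - (-2)·-2.000) / (-8) = 0.750
  x4 = (0 - (-3)·1.000 - (-3)·-1.000 - (4)·-1.000) / (11) = 0.364
Iteration 2:
  x1 = (-11 - (4)·0.615 - (-1)·0.750 - (4)·0.364) / (10) = -1.417
  x2 = (-3 - (1)·0.000 - (4)·0.750 - (4)·0.364) / (13) = -0.574
  x3 = (2 - (1)·0.000 - (-3)·0.615 - (-2)·0.364) / (-8) = -0.572
  x4 = (0 - (-3)·0.000 - (-3)·0.615 - (4)·0.750) / (11) = -0.105
Residual b − A·x = (5.314, 8.587, -3.091, -2.530); ∞-norm = 8.587

8.587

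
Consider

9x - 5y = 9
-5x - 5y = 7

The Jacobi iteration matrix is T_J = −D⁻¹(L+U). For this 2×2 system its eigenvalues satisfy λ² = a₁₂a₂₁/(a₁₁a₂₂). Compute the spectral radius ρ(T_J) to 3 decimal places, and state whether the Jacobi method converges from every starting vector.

a₁₂a₂₁/(a₁₁a₂₂) = (-5)·(-5) / ((9)·(-5)) = -0.555556
ρ = √|-0.555556| = √0.555556 = 0.745
ρ < 1, so Jacobi converges

0.745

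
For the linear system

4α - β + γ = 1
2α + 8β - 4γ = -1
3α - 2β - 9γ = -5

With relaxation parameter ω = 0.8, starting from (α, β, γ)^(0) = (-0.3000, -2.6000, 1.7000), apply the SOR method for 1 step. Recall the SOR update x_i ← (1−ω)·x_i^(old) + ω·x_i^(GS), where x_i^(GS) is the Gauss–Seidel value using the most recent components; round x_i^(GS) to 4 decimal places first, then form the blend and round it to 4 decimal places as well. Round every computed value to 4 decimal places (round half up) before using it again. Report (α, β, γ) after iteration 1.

(-0.7200, 0.2040, 0.5562)

Iteration 1:
  α: GS value = (1 - (-1)·-2.6000 - (1)·1.7000) / (4) = -0.8250;  α ← (1−ω)·-0.3000 + ω·-0.8250 = -0.7200
  β: GS value = (-1 - (2)·-0.7200 - (-4)·1.7000) / (8) = 0.9050;  β ← (1−ω)·-2.6000 + ω·0.9050 = 0.2040
  γ: GS value = (-5 - (3)·-0.7200 - (-2)·0.2040) / (-9) = 0.2702;  γ ← (1−ω)·1.7000 + ω·0.2702 = 0.5562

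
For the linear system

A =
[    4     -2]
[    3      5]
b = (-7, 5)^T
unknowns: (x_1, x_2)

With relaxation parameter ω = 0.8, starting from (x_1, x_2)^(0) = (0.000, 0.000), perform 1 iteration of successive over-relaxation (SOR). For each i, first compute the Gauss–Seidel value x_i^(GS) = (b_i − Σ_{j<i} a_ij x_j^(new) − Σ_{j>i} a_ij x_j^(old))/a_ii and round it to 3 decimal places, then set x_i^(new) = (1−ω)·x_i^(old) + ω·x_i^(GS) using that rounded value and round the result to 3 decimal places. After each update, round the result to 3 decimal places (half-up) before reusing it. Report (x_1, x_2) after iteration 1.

Iteration 1:
  x_1: GS value = (-7 - (-2)·0.000) / (4) = -1.750;  x_1 ← (1−ω)·0.000 + ω·-1.750 = -1.400
  x_2: GS value = (5 - (3)·-1.400) / (5) = 1.840;  x_2 ← (1−ω)·0.000 + ω·1.840 = 1.472

(-1.400, 1.472)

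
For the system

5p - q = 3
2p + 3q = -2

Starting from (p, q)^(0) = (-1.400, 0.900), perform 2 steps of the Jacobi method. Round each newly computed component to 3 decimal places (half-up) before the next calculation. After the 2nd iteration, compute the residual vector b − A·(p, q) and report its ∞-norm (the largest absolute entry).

Iteration 1:
  p = (3 - (-1)·0.900) / (5) = 0.780
  q = (-2 - (2)·-1.400) / (3) = 0.267
Iteration 2:
  p = (3 - (-1)·0.267) / (5) = 0.653
  q = (-2 - (2)·0.780) / (3) = -1.187
Residual b − A·x = (-1.452, 0.255); ∞-norm = 1.452

1.452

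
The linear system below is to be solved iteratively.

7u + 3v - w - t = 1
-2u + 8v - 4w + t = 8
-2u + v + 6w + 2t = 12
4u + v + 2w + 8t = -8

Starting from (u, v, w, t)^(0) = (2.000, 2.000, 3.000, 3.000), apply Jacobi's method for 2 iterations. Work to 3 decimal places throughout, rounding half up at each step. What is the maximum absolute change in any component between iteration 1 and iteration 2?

Iteration 1:
  u = (1 - (3)·2.000 - (-1)·3.000 - (-1)·3.000) / (7) = 0.143
  v = (8 - (-2)·2.000 - (-4)·3.000 - (1)·3.000) / (8) = 2.625
  w = (12 - (-2)·2.000 - (1)·2.000 - (2)·3.000) / (6) = 1.333
  t = (-8 - (4)·2.000 - (1)·2.000 - (2)·3.000) / (8) = -3.000
Iteration 2:
  u = (1 - (3)·2.625 - (-1)·1.333 - (-1)·-3.000) / (7) = -1.220
  v = (8 - (-2)·0.143 - (-4)·1.333 - (1)·-3.000) / (8) = 2.077
  w = (12 - (-2)·0.143 - (1)·2.625 - (2)·-3.000) / (6) = 2.610
  t = (-8 - (4)·0.143 - (1)·2.625 - (2)·1.333) / (8) = -1.733
Change: (-1.363, -0.548, 1.277, 1.267) → max |·| = 1.363

1.363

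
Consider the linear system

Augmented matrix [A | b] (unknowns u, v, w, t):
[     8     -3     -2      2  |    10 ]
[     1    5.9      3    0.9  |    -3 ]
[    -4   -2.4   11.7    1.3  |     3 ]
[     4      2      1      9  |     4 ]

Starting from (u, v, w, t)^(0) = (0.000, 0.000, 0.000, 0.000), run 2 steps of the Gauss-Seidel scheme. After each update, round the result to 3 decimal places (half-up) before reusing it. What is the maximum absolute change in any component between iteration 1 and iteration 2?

0.249

Iteration 1:
  u = (10 - (-3)·0.000 - (-2)·0.000 - (2)·0.000) / (8) = 1.250
  v = (-3 - (1)·1.250 - (3)·0.000 - (0.9)·0.000) / (5.9) = -0.720
  w = (3 - (-4)·1.250 - (-2.4)·-0.720 - (1.3)·0.000) / (11.7) = 0.536
  t = (4 - (4)·1.250 - (2)·-0.720 - (1)·0.536) / (9) = -0.011
Iteration 2:
  u = (10 - (-3)·-0.720 - (-2)·0.536 - (2)·-0.011) / (8) = 1.117
  v = (-3 - (1)·1.117 - (3)·0.536 - (0.9)·-0.011) / (5.9) = -0.969
  w = (3 - (-4)·1.117 - (-2.4)·-0.969 - (1.3)·-0.011) / (11.7) = 0.441
  t = (4 - (4)·1.117 - (2)·-0.969 - (1)·0.441) / (9) = 0.114
Change: (-0.133, -0.249, -0.095, 0.125) → max |·| = 0.249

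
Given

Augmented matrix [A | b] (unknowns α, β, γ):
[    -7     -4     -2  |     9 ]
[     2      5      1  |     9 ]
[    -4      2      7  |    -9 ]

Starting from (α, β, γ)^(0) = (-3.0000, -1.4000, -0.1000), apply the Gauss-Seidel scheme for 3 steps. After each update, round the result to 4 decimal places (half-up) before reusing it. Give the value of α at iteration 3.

-2.0672

Iteration 1:
  α = (9 - (-4)·-1.4000 - (-2)·-0.1000) / (-7) = -0.4571
  β = (9 - (2)·-0.4571 - (1)·-0.1000) / (5) = 2.0028
  γ = (-9 - (-4)·-0.4571 - (2)·2.0028) / (7) = -2.1191
Iteration 2:
  α = (9 - (-4)·2.0028 - (-2)·-2.1191) / (-7) = -1.8247
  β = (9 - (2)·-1.8247 - (1)·-2.1191) / (5) = 2.9537
  γ = (-9 - (-4)·-1.8247 - (2)·2.9537) / (7) = -3.1723
Iteration 3:
  α = (9 - (-4)·2.9537 - (-2)·-3.1723) / (-7) = -2.0672
  β = (9 - (2)·-2.0672 - (1)·-3.1723) / (5) = 3.2613
  γ = (-9 - (-4)·-2.0672 - (2)·3.2613) / (7) = -3.3988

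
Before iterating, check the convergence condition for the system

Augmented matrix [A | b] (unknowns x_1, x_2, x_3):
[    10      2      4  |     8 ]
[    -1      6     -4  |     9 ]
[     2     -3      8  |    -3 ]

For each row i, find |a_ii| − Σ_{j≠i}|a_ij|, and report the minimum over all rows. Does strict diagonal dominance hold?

row 1: |10| − (2+4) = 4
row 2: |6| − (1+4) = 1
row 3: |8| − (2+3) = 3
minimum over rows = 1 → strictly diagonally dominant (convergence guaranteed)

1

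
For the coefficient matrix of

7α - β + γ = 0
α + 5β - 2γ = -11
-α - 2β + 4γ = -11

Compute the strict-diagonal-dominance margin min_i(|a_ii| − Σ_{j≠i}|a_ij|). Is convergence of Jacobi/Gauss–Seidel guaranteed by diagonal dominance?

1

row 1: |7| − (1+1) = 5
row 2: |5| − (1+2) = 2
row 3: |4| − (1+2) = 1
minimum over rows = 1 → strictly diagonally dominant (convergence guaranteed)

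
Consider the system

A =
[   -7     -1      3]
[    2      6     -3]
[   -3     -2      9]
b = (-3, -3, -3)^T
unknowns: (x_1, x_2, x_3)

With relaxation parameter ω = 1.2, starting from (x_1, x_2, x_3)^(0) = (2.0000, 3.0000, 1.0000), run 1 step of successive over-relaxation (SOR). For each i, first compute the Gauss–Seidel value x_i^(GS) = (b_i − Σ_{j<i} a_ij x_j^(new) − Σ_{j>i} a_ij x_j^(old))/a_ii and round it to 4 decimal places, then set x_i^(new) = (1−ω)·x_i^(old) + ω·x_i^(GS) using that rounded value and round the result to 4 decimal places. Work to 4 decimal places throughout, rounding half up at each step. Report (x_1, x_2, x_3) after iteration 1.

(0.1143, -0.6457, -0.7264)

Iteration 1:
  x_1: GS value = (-3 - (-1)·3.0000 - (3)·1.0000) / (-7) = 0.4286;  x_1 ← (1−ω)·2.0000 + ω·0.4286 = 0.1143
  x_2: GS value = (-3 - (2)·0.1143 - (-3)·1.0000) / (6) = -0.0381;  x_2 ← (1−ω)·3.0000 + ω·-0.0381 = -0.6457
  x_3: GS value = (-3 - (-3)·0.1143 - (-2)·-0.6457) / (9) = -0.4387;  x_3 ← (1−ω)·1.0000 + ω·-0.4387 = -0.7264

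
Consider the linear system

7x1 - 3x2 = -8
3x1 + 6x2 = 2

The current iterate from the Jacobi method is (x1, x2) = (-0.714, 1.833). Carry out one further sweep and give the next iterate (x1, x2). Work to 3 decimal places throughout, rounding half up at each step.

(-0.357, 0.690)

One sweep:
  x1 = (-8 - (-3)·1.833) / (7) = -0.357
  x2 = (2 - (3)·-0.714) / (6) = 0.690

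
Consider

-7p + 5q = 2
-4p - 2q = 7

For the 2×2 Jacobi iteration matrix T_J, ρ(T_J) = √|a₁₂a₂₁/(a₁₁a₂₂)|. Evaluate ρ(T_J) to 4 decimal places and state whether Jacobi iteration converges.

1.1952

a₁₂a₂₁/(a₁₁a₂₂) = (5)·(-4) / ((-7)·(-2)) = -1.428571
ρ = √|-1.428571| = √1.428571 = 1.1952
ρ > 1, so Jacobi diverges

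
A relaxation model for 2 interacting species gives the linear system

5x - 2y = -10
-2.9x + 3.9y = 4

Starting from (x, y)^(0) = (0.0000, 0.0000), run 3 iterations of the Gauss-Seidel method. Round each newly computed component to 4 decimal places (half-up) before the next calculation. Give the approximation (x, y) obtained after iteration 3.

(-2.2395, -0.6396)

Iteration 1:
  x = (-10 - (-2)·0.0000) / (5) = -2.0000
  y = (4 - (-2.9)·-2.0000) / (3.9) = -0.4615
Iteration 2:
  x = (-10 - (-2)·-0.4615) / (5) = -2.1846
  y = (4 - (-2.9)·-2.1846) / (3.9) = -0.5988
Iteration 3:
  x = (-10 - (-2)·-0.5988) / (5) = -2.2395
  y = (4 - (-2.9)·-2.2395) / (3.9) = -0.6396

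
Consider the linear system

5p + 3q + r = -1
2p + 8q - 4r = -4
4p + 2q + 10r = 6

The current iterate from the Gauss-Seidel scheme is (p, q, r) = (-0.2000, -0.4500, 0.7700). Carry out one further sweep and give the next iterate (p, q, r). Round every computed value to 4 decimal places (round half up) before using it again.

One sweep:
  p = (-1 - (3)·-0.4500 - (1)·0.7700) / (5) = -0.0840
  q = (-4 - (2)·-0.0840 - (-4)·0.7700) / (8) = -0.0940
  r = (6 - (4)·-0.0840 - (2)·-0.0940) / (10) = 0.6524

(-0.0840, -0.0940, 0.6524)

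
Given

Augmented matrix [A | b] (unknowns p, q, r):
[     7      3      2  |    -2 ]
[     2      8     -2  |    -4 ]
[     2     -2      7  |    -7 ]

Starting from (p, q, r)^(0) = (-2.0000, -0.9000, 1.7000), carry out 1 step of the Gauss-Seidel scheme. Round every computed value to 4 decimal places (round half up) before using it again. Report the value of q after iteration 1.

0.0214

Iteration 1:
  p = (-2 - (3)·-0.9000 - (2)·1.7000) / (7) = -0.3857
  q = (-4 - (2)·-0.3857 - (-2)·1.7000) / (8) = 0.0214
  r = (-7 - (2)·-0.3857 - (-2)·0.0214) / (7) = -0.8837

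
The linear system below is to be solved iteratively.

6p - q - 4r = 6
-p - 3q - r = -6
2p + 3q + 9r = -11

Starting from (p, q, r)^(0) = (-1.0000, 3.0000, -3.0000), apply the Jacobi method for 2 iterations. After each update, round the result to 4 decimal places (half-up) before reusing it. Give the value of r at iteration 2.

-2.2222

Iteration 1:
  p = (6 - (-1)·3.0000 - (-4)·-3.0000) / (6) = -0.5000
  q = (-6 - (-1)·-1.0000 - (-1)·-3.0000) / (-3) = 3.3333
  r = (-11 - (2)·-1.0000 - (3)·3.0000) / (9) = -2.0000
Iteration 2:
  p = (6 - (-1)·3.3333 - (-4)·-2.0000) / (6) = 0.2222
  q = (-6 - (-1)·-0.5000 - (-1)·-2.0000) / (-3) = 2.8333
  r = (-11 - (2)·-0.5000 - (3)·3.3333) / (9) = -2.2222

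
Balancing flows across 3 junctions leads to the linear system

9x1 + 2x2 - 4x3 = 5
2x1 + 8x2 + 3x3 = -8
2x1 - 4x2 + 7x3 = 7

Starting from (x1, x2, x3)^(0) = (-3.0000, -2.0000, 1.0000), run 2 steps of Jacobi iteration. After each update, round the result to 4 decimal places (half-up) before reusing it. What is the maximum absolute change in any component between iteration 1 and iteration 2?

1.0040

Iteration 1:
  x1 = (5 - (2)·-2.0000 - (-4)·1.0000) / (9) = 1.4444
  x2 = (-8 - (2)·-3.0000 - (3)·1.0000) / (8) = -0.6250
  x3 = (7 - (2)·-3.0000 - (-4)·-2.0000) / (7) = 0.7143
Iteration 2:
  x1 = (5 - (2)·-0.6250 - (-4)·0.7143) / (9) = 1.0119
  x2 = (-8 - (2)·1.4444 - (3)·0.7143) / (8) = -1.6290
  x3 = (7 - (2)·1.4444 - (-4)·-0.6250) / (7) = 0.2302
Change: (-0.4325, -1.0040, -0.4841) → max |·| = 1.0040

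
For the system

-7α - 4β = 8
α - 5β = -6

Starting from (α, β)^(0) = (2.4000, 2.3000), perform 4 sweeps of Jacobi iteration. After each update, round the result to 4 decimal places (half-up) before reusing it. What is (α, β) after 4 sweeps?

(-1.5882, 0.8904)

Iteration 1:
  α = (8 - (-4)·2.3000) / (-7) = -2.4571
  β = (-6 - (1)·2.4000) / (-5) = 1.6800
Iteration 2:
  α = (8 - (-4)·1.6800) / (-7) = -2.1029
  β = (-6 - (1)·-2.4571) / (-5) = 0.7086
Iteration 3:
  α = (8 - (-4)·0.7086) / (-7) = -1.5478
  β = (-6 - (1)·-2.1029) / (-5) = 0.7794
Iteration 4:
  α = (8 - (-4)·0.7794) / (-7) = -1.5882
  β = (-6 - (1)·-1.5478) / (-5) = 0.8904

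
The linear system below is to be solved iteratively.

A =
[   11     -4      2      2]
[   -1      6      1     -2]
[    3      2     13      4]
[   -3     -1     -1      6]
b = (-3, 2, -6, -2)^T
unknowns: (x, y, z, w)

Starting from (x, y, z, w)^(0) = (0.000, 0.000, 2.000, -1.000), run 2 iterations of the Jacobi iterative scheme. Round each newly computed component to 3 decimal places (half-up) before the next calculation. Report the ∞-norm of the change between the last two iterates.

Iteration 1:
  x = (-3 - (-4)·0.000 - (2)·2.000 - (2)·-1.000) / (11) = -0.455
  y = (2 - (-1)·0.000 - (1)·2.000 - (-2)·-1.000) / (6) = -0.333
  z = (-6 - (3)·0.000 - (2)·0.000 - (4)·-1.000) / (13) = -0.154
  w = (-2 - (-3)·0.000 - (-1)·0.000 - (-1)·2.000) / (6) = 0.000
Iteration 2:
  x = (-3 - (-4)·-0.333 - (2)·-0.154 - (2)·0.000) / (11) = -0.366
  y = (2 - (-1)·-0.455 - (1)·-0.154 - (-2)·0.000) / (6) = 0.283
  z = (-6 - (3)·-0.455 - (2)·-0.333 - (4)·0.000) / (13) = -0.305
  w = (-2 - (-3)·-0.455 - (-1)·-0.333 - (-1)·-0.154) / (6) = -0.642
Change: (0.089, 0.616, -0.151, -0.642) → max |·| = 0.642

0.642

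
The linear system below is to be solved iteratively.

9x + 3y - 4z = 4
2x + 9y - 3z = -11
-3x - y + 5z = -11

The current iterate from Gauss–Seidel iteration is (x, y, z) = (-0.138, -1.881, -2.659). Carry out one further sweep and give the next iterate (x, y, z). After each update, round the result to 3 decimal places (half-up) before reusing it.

One sweep:
  x = (4 - (3)·-1.881 - (-4)·-2.659) / (9) = -0.110
  y = (-11 - (2)·-0.110 - (-3)·-2.659) / (9) = -2.084
  z = (-11 - (-3)·-0.110 - (-1)·-2.084) / (5) = -2.683

(-0.110, -2.084, -2.683)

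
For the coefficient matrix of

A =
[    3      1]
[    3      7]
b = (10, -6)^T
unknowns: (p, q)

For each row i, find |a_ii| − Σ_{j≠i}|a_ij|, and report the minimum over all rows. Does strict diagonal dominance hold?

row 1: |3| − (1) = 2
row 2: |7| − (3) = 4
minimum over rows = 2 → strictly diagonally dominant (convergence guaranteed)

2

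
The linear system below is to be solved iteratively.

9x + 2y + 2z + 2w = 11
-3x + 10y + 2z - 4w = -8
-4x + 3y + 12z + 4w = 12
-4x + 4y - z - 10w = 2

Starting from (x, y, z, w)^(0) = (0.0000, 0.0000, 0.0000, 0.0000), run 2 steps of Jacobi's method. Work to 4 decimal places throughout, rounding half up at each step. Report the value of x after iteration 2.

1.2222

Iteration 1:
  x = (11 - (2)·0.0000 - (2)·0.0000 - (2)·0.0000) / (9) = 1.2222
  y = (-8 - (-3)·0.0000 - (2)·0.0000 - (-4)·0.0000) / (10) = -0.8000
  z = (12 - (-4)·0.0000 - (3)·0.0000 - (4)·0.0000) / (12) = 1.0000
  w = (2 - (-4)·0.0000 - (4)·0.0000 - (-1)·0.0000) / (-10) = -0.2000
Iteration 2:
  x = (11 - (2)·-0.8000 - (2)·1.0000 - (2)·-0.2000) / (9) = 1.2222
  y = (-8 - (-3)·1.2222 - (2)·1.0000 - (-4)·-0.2000) / (10) = -0.7133
  z = (12 - (-4)·1.2222 - (3)·-0.8000 - (4)·-0.2000) / (12) = 1.6741
  w = (2 - (-4)·1.2222 - (4)·-0.8000 - (-1)·1.0000) / (-10) = -1.1089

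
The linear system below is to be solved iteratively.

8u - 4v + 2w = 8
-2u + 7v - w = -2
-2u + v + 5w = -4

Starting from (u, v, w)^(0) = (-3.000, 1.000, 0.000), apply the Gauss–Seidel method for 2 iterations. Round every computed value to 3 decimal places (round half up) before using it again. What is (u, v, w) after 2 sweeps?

(1.129, 0.004, -0.349)

Iteration 1:
  u = (8 - (-4)·1.000 - (2)·0.000) / (8) = 1.500
  v = (-2 - (-2)·1.500 - (-1)·0.000) / (7) = 0.143
  w = (-4 - (-2)·1.500 - (1)·0.143) / (5) = -0.229
Iteration 2:
  u = (8 - (-4)·0.143 - (2)·-0.229) / (8) = 1.129
  v = (-2 - (-2)·1.129 - (-1)·-0.229) / (7) = 0.004
  w = (-4 - (-2)·1.129 - (1)·0.004) / (5) = -0.349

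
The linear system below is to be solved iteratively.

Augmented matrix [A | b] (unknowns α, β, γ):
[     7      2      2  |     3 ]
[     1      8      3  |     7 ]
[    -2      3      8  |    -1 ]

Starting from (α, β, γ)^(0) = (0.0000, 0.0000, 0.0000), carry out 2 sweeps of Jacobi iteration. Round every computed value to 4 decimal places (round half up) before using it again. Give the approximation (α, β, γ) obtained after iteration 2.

Iteration 1:
  α = (3 - (2)·0.0000 - (2)·0.0000) / (7) = 0.4286
  β = (7 - (1)·0.0000 - (3)·0.0000) / (8) = 0.8750
  γ = (-1 - (-2)·0.0000 - (3)·0.0000) / (8) = -0.1250
Iteration 2:
  α = (3 - (2)·0.8750 - (2)·-0.1250) / (7) = 0.2143
  β = (7 - (1)·0.4286 - (3)·-0.1250) / (8) = 0.8683
  γ = (-1 - (-2)·0.4286 - (3)·0.8750) / (8) = -0.3460

(0.2143, 0.8683, -0.3460)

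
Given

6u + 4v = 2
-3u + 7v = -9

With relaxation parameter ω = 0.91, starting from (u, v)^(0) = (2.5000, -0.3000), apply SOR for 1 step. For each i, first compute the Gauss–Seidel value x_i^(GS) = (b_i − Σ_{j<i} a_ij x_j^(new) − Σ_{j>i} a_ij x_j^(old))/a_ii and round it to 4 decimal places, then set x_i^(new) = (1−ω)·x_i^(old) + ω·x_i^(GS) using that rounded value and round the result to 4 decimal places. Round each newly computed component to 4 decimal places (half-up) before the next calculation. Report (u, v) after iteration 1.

Iteration 1:
  u: GS value = (2 - (4)·-0.3000) / (6) = 0.5333;  u ← (1−ω)·2.5000 + ω·0.5333 = 0.7103
  v: GS value = (-9 - (-3)·0.7103) / (7) = -0.9813;  v ← (1−ω)·-0.3000 + ω·-0.9813 = -0.9200

(0.7103, -0.9200)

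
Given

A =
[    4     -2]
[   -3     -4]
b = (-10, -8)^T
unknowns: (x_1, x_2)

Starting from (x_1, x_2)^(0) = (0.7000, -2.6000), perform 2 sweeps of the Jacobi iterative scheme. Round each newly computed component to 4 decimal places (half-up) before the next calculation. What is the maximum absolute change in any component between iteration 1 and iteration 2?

3.3750

Iteration 1:
  x_1 = (-10 - (-2)·-2.6000) / (4) = -3.8000
  x_2 = (-8 - (-3)·0.7000) / (-4) = 1.4750
Iteration 2:
  x_1 = (-10 - (-2)·1.4750) / (4) = -1.7625
  x_2 = (-8 - (-3)·-3.8000) / (-4) = 4.8500
Change: (2.0375, 3.3750) → max |·| = 3.3750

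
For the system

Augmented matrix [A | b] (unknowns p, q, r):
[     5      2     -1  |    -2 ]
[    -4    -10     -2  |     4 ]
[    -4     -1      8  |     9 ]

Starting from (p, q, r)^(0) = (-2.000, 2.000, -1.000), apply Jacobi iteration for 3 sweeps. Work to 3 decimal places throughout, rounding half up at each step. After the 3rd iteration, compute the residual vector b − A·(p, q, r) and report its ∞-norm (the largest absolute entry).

1.630

Iteration 1:
  p = (-2 - (2)·2.000 - (-1)·-1.000) / (5) = -1.400
  q = (4 - (-4)·-2.000 - (-2)·-1.000) / (-10) = 0.600
  r = (9 - (-4)·-2.000 - (-1)·2.000) / (8) = 0.375
Iteration 2:
  p = (-2 - (2)·0.600 - (-1)·0.375) / (5) = -0.565
  q = (4 - (-4)·-1.400 - (-2)·0.375) / (-10) = 0.085
  r = (9 - (-4)·-1.400 - (-1)·0.600) / (8) = 0.500
Iteration 3:
  p = (-2 - (2)·0.085 - (-1)·0.500) / (5) = -0.334
  q = (4 - (-4)·-0.565 - (-2)·0.500) / (-10) = -0.274
  r = (9 - (-4)·-0.565 - (-1)·0.085) / (8) = 0.853
Residual b − A·x = (1.071, 1.630, 0.566); ∞-norm = 1.630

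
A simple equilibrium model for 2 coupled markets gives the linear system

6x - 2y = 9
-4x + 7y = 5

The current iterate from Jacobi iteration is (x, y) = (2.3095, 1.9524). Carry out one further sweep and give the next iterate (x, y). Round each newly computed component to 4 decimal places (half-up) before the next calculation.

(2.1508, 2.0340)

One sweep:
  x = (9 - (-2)·1.9524) / (6) = 2.1508
  y = (5 - (-4)·2.3095) / (7) = 2.0340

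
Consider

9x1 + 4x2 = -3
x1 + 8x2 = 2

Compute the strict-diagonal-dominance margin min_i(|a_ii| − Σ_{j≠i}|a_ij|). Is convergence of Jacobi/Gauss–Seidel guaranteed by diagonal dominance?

row 1: |9| − (4) = 5
row 2: |8| − (1) = 7
minimum over rows = 5 → strictly diagonally dominant (convergence guaranteed)

5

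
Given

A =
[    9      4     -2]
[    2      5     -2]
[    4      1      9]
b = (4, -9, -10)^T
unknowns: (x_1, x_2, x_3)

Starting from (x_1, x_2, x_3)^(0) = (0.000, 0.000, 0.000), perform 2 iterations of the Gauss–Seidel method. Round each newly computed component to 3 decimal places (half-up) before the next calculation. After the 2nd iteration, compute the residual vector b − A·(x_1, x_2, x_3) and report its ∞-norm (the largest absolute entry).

Iteration 1:
  x_1 = (4 - (4)·0.000 - (-2)·0.000) / (9) = 0.444
  x_2 = (-9 - (2)·0.444 - (-2)·0.000) / (5) = -1.978
  x_3 = (-10 - (4)·0.444 - (1)·-1.978) / (9) = -1.089
Iteration 2:
  x_1 = (4 - (4)·-1.978 - (-2)·-1.089) / (9) = 1.082
  x_2 = (-9 - (2)·1.082 - (-2)·-1.089) / (5) = -2.668
  x_3 = (-10 - (4)·1.082 - (1)·-2.668) / (9) = -1.296
Residual b − A·x = (2.342, -0.416, 0.004); ∞-norm = 2.342

2.342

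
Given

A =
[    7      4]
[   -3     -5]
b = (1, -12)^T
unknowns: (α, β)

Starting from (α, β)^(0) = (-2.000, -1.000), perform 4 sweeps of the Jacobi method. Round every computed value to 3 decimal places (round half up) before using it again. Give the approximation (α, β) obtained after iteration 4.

(-1.885, 2.990)

Iteration 1:
  α = (1 - (4)·-1.000) / (7) = 0.714
  β = (-12 - (-3)·-2.000) / (-5) = 3.600
Iteration 2:
  α = (1 - (4)·3.600) / (7) = -1.914
  β = (-12 - (-3)·0.714) / (-5) = 1.972
Iteration 3:
  α = (1 - (4)·1.972) / (7) = -0.984
  β = (-12 - (-3)·-1.914) / (-5) = 3.548
Iteration 4:
  α = (1 - (4)·3.548) / (7) = -1.885
  β = (-12 - (-3)·-0.984) / (-5) = 2.990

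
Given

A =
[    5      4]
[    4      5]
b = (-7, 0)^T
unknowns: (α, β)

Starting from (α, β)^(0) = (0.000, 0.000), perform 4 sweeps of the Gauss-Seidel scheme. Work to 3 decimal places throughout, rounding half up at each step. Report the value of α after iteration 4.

Iteration 1:
  α = (-7 - (4)·0.000) / (5) = -1.400
  β = (0 - (4)·-1.400) / (5) = 1.120
Iteration 2:
  α = (-7 - (4)·1.120) / (5) = -2.296
  β = (0 - (4)·-2.296) / (5) = 1.837
Iteration 3:
  α = (-7 - (4)·1.837) / (5) = -2.870
  β = (0 - (4)·-2.870) / (5) = 2.296
Iteration 4:
  α = (-7 - (4)·2.296) / (5) = -3.237
  β = (0 - (4)·-3.237) / (5) = 2.590

-3.237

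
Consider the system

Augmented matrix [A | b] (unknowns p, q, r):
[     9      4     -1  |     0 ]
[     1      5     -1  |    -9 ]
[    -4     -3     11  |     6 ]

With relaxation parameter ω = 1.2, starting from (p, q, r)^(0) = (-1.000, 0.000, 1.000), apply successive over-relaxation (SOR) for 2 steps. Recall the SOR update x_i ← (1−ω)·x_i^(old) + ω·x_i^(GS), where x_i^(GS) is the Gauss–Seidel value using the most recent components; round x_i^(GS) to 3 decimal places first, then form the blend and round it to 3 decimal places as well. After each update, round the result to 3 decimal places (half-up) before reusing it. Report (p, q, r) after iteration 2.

Iteration 1:
  p: GS value = (0 - (4)·0.000 - (-1)·1.000) / (9) = 0.111;  p ← (1−ω)·-1.000 + ω·0.111 = 0.333
  q: GS value = (-9 - (1)·0.333 - (-1)·1.000) / (5) = -1.667;  q ← (1−ω)·0.000 + ω·-1.667 = -2.000
  r: GS value = (6 - (-4)·0.333 - (-3)·-2.000) / (11) = 0.121;  r ← (1−ω)·1.000 + ω·0.121 = -0.055
Iteration 2:
  p: GS value = (0 - (4)·-2.000 - (-1)·-0.055) / (9) = 0.883;  p ← (1−ω)·0.333 + ω·0.883 = 0.993
  q: GS value = (-9 - (1)·0.993 - (-1)·-0.055) / (5) = -2.010;  q ← (1−ω)·-2.000 + ω·-2.010 = -2.012
  r: GS value = (6 - (-4)·0.993 - (-3)·-2.012) / (11) = 0.358;  r ← (1−ω)·-0.055 + ω·0.358 = 0.441

(0.993, -2.012, 0.441)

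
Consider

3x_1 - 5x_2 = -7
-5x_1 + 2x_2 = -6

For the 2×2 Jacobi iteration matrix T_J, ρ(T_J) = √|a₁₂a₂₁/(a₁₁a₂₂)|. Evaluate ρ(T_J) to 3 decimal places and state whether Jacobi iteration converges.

2.041

a₁₂a₂₁/(a₁₁a₂₂) = (-5)·(-5) / ((3)·(2)) = 4.166667
ρ = √|4.166667| = √4.166667 = 2.041
ρ > 1, so Jacobi diverges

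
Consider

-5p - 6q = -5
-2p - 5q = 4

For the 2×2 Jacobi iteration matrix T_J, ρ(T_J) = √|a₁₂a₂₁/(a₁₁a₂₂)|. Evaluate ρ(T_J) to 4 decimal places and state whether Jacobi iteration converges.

a₁₂a₂₁/(a₁₁a₂₂) = (-6)·(-2) / ((-5)·(-5)) = 0.480000
ρ = √|0.480000| = √0.480000 = 0.6928
ρ < 1, so Jacobi converges

0.6928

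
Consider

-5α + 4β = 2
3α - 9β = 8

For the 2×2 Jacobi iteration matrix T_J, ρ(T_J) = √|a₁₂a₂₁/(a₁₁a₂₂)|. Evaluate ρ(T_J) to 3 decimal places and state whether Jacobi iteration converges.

a₁₂a₂₁/(a₁₁a₂₂) = (4)·(3) / ((-5)·(-9)) = 0.266667
ρ = √|0.266667| = √0.266667 = 0.516
ρ < 1, so Jacobi converges

0.516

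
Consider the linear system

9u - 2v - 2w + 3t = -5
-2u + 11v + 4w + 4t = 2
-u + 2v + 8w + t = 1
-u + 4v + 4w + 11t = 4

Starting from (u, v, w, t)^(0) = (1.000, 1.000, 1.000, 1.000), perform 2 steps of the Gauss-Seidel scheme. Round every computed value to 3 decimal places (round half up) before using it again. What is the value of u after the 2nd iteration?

-0.844

Iteration 1:
  u = (-5 - (-2)·1.000 - (-2)·1.000 - (3)·1.000) / (9) = -0.444
  v = (2 - (-2)·-0.444 - (4)·1.000 - (4)·1.000) / (11) = -0.626
  w = (1 - (-1)·-0.444 - (2)·-0.626 - (1)·1.000) / (8) = 0.101
  t = (4 - (-1)·-0.444 - (4)·-0.626 - (4)·0.101) / (11) = 0.514
Iteration 2:
  u = (-5 - (-2)·-0.626 - (-2)·0.101 - (3)·0.514) / (9) = -0.844
  v = (2 - (-2)·-0.844 - (4)·0.101 - (4)·0.514) / (11) = -0.195
  w = (1 - (-1)·-0.844 - (2)·-0.195 - (1)·0.514) / (8) = 0.004
  t = (4 - (-1)·-0.844 - (4)·-0.195 - (4)·0.004) / (11) = 0.356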